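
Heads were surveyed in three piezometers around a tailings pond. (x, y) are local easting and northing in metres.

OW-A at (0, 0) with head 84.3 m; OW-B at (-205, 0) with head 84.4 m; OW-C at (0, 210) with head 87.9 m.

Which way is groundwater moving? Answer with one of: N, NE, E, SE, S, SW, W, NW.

∂h/∂x = (84.4 − 84.3) / (-205 − 0) = -0.0004878
∂h/∂y = (87.9 − 84.3) / (210 − 0) = +0.01714
Flow = −∇h = (+0.0004878 east, -0.01714 north), which points south.

S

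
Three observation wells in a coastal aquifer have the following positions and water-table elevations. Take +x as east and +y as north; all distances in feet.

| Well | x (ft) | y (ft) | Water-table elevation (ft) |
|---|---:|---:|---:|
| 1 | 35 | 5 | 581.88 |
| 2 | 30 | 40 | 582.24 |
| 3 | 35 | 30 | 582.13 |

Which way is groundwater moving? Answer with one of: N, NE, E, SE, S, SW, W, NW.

With h = a·x + b·y + c and 1 as origin, the differences give:
  (-5)·a + 35·b = +0.36
  0·a + 25·b = +0.25
Eliminate b (×25 and ×35, subtract): -125·a = 0.250 → a = ∂h/∂x = -0.002000
Back-substitute: b = ∂h/∂y = +0.01000.
Flow = −∇h = (+0.002000 east, -0.01000 north), which points south.

S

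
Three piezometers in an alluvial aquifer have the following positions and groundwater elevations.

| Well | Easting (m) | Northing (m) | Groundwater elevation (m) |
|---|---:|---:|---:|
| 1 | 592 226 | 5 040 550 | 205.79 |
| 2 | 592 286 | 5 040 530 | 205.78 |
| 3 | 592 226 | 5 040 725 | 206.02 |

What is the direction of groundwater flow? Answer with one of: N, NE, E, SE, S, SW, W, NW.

S

Taking 1 as reference: 2−1 = (60, -20, -0.01); 3−1 = (0, 175, +0.23).
Determinant of the coordinate differences = 60·175 − 0·(-20) = 10500.
∂h/∂x = [(-0.01)·175 − (+0.23)·(-20)] / 10500 = +0.0002714
∂h/∂y = [60·(+0.23) − 0·(-0.01)] / 10500 = +0.001314
Flow = −∇h = (-0.0002714 east, -0.001314 north), which points south.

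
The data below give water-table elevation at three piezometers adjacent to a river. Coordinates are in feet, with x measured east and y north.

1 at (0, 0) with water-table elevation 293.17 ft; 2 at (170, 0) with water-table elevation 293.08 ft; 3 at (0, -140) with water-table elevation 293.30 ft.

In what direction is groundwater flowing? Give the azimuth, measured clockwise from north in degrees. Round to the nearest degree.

030°

∂h/∂x = (293.08 − 293.17) / (170 − 0) = -0.0005294
∂h/∂y = (293.30 − 293.17) / (-140 − 0) = -0.0009286
Flow direction (−∇h) has components (+0.0005294 E, +0.0009286 N).
Azimuth = atan2(E, N) = atan2(+0.0005294, +0.0009286) = 29.7° ≈ 030°.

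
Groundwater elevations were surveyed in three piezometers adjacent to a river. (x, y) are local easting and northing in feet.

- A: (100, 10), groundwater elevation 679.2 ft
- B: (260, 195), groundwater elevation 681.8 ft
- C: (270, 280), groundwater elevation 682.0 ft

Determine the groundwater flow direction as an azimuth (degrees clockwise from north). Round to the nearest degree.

268°

Differences from A: to B (Δx, Δy, Δh) = (160, 185, +2.6); to C = (170, 270, +2.8).
Solve a·Δx + b·Δy = Δh: det = 160·270 − 170·185 = 11750.
∂h/∂x = [(+2.6)·270 − (+2.8)·185] / 11750 = +0.01566
∂h/∂y = [160·(+2.8) − 170·(+2.6)] / 11750 = +0.0005106
Flow direction (−∇h) has components (-0.01566 E, -0.0005106 N).
Azimuth = atan2(E, N) = atan2(-0.01566, -0.0005106) = 268.1° ≈ 268°.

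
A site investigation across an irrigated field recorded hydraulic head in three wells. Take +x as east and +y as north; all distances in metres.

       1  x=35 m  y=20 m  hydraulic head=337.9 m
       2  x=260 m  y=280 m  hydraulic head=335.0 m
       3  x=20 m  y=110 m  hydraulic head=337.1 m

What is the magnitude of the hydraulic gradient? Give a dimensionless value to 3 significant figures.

Differences from 1: to 2 (Δx, Δy, Δh) = (225, 260, -2.9); to 3 = (-15, 90, -0.8).
Solve a·Δx + b·Δy = Δh: det = 225·90 − (-15)·260 = 24150.
∂h/∂x = [(-2.9)·90 − (-0.8)·260] / 24150 = -0.002195
∂h/∂y = [225·(-0.8) − (-15)·(-2.9)] / 24150 = -0.009255
|∇h| = √(-0.002195² + -0.009255²) = 0.009512

0.00951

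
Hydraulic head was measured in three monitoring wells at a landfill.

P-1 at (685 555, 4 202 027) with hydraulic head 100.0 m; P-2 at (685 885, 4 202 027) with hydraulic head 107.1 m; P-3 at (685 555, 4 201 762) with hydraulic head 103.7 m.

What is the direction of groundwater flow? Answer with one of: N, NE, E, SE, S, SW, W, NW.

∂h/∂x = (107.1 − 100.0) / (685885 − 685555) = +0.02152
∂h/∂y = (103.7 − 100.0) / (4201762 − 4202027) = -0.01396
Flow = −∇h = (-0.02152 east, +0.01396 north), which points northwest.

NW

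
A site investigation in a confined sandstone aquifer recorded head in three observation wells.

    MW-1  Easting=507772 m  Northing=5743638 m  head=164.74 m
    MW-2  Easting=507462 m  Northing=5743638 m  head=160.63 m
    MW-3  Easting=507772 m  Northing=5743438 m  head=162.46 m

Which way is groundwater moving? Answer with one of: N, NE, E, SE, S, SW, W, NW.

∂h/∂x = (160.63 − 164.74) / (507462 − 507772) = +0.01326
∂h/∂y = (162.46 − 164.74) / (5743438 − 5743638) = +0.01140
Flow = −∇h = (-0.01326 east, -0.01140 north), which points southwest.

SW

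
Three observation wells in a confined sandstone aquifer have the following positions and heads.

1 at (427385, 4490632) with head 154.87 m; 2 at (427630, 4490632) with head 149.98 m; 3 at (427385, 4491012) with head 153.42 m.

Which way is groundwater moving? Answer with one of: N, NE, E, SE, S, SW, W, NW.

E

∂h/∂x = (149.98 − 154.87) / (427630 − 427385) = -0.01996
∂h/∂y = (153.42 − 154.87) / (4491012 − 4490632) = -0.003816
Flow = −∇h = (+0.01996 east, +0.003816 north), which points east.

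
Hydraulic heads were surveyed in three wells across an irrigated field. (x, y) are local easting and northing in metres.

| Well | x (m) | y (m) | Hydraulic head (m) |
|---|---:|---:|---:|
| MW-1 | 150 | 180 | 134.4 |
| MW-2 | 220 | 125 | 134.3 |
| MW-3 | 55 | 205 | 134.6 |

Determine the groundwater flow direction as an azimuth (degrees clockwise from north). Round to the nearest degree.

062°

With h = a·x + b·y + c and MW-1 as origin, the differences give:
  70·a + (-55)·b = -0.1
  (-95)·a + 25·b = +0.2
Eliminate b (×25 and ×(-55), subtract): -3475·a = 8.50 → a = ∂h/∂x = -0.002446
Back-substitute: b = ∂h/∂y = -0.001295.
Flow direction (−∇h) has components (+0.002446 E, +0.001295 N).
Azimuth = atan2(E, N) = atan2(+0.002446, +0.001295) = 62.1° ≈ 062°.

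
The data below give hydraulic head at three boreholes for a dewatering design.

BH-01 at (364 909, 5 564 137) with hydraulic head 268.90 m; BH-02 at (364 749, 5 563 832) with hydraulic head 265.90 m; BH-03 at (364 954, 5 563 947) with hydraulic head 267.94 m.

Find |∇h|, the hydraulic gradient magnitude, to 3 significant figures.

0.00907

Three-point gradient (reference BH-01): Δ to BH-02 = (-160, -305, -3.00), Δ to BH-03 = (45, -190, -0.96).
∂h/∂x = +0.006282, ∂h/∂y = +0.006541 (det = 44125).
|∇h| = √(0.006282² + 0.006541²) = 0.009069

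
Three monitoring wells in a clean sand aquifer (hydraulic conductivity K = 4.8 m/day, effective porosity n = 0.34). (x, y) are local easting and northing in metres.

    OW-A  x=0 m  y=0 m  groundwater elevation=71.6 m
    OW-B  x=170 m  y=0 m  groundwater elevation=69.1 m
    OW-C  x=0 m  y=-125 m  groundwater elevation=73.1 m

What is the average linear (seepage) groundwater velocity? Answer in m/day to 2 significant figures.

0.27 m/day

∂h/∂x = (69.1 − 71.6) / (170 − 0) = -0.01471
∂h/∂y = (73.1 − 71.6) / (-125 − 0) = -0.01200
|∇h| = √(-0.01471² + -0.01200²) = 0.01898
Seepage velocity v = K·i/n = 4.8 × 0.01898 / 0.34 = 0.268 m/day.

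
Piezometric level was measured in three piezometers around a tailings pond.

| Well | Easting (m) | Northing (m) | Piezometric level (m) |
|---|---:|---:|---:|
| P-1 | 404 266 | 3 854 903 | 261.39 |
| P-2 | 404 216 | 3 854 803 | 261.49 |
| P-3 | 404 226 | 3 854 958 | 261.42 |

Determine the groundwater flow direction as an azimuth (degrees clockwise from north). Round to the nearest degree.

074°

Differences from P-1: to P-2 (Δx, Δy, Δh) = (-50, -100, +0.10); to P-3 = (-40, 55, +0.03).
Determinant of the coordinate differences = (-50)·55 − (-40)·(-100) = -6750.
∂h/∂x = [(+0.10)·55 − (+0.03)·(-100)] / -6750 = -0.001259
∂h/∂y = [(-50)·(+0.03) − (-40)·(+0.10)] / -6750 = -0.0003704
Flow direction (−∇h) has components (+0.001259 E, +0.0003704 N).
Azimuth = atan2(E, N) = atan2(+0.001259, +0.0003704) = 73.6° ≈ 074°.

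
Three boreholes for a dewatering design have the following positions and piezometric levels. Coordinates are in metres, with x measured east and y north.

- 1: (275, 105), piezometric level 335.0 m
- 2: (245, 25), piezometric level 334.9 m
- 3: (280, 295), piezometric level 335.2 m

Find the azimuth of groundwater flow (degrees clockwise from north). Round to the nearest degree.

With h = a·x + b·y + c and 1 as origin, the differences give:
  (-30)·a + (-80)·b = -0.1
  5·a + 190·b = +0.2
Eliminate b (×190 and ×(-80), subtract): -5300·a = -3.00 → a = ∂h/∂x = +0.0005660
Back-substitute: b = ∂h/∂y = +0.001038.
Flow direction (−∇h) has components (-0.0005660 E, -0.001038 N).
Azimuth = atan2(E, N) = atan2(-0.0005660, -0.001038) = 208.6° ≈ 209°.

209°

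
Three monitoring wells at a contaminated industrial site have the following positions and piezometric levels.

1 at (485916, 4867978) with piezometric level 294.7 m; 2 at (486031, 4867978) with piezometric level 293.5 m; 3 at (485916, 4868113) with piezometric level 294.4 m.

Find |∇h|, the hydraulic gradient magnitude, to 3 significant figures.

0.0107

∂h/∂x = (293.5 − 294.7) / (486031 − 485916) = -0.01043
∂h/∂y = (294.4 − 294.7) / (4868113 − 4867978) = -0.002222
|∇h| = √(-0.01043² + -0.002222²) = 0.01066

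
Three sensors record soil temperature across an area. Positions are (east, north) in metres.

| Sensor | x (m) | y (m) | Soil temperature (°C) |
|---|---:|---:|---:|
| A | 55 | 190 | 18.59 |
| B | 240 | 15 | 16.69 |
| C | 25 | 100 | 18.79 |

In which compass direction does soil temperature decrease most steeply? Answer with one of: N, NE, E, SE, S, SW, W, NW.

E

Differences from A: to B (Δx, Δy, Δh) = (185, -175, -1.90); to C = (-30, -90, +0.20).
Determinant of the coordinate differences = 185·(-90) − (-30)·(-175) = -21900.
∂T/∂x = [(-1.90)·(-90) − (+0.20)·(-175)] / -21900 = -0.009406
∂T/∂y = [185·(+0.20) − (-30)·(-1.90)] / -21900 = +0.0009132
Steepest decrease is along −∇f = (+0.009406 E, -0.0009132 N) → east.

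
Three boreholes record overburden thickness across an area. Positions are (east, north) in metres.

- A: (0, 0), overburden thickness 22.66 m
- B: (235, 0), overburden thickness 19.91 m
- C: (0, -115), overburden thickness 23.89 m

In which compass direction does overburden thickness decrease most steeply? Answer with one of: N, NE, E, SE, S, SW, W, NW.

NE

∂d/∂x = (19.91 − 22.66) / (235 − 0) = -0.01170
∂d/∂y = (23.89 − 22.66) / (-115 − 0) = -0.01070
Steepest decrease is along −∇f = (+0.01170 E, +0.01070 N) → northeast.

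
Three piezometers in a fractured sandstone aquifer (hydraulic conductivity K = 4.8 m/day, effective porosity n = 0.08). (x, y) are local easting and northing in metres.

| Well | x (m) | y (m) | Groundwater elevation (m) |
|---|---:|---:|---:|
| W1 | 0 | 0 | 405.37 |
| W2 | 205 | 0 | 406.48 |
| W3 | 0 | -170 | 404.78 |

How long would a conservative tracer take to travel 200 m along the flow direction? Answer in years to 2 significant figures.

∂h/∂x = (406.48 − 405.37) / (205 − 0) = +0.005415
∂h/∂y = (404.78 − 405.37) / (-170 − 0) = +0.003471
|∇h| = √(0.005415² + 0.003471²) = 0.006432
Seepage velocity v = K·i/n = 4.8 × 0.006432 / 0.08 = 0.3859 m/day.
t = 200 / 0.3859 = 518.3 days = 1.42 years.

1.4 years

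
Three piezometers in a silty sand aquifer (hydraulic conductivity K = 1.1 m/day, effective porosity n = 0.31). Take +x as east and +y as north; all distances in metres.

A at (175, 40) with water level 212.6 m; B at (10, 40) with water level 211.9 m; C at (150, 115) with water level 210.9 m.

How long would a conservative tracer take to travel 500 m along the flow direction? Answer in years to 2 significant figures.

18 years

Taking A as reference: B−A = (-165, 0, -0.7); C−A = (-25, 75, -1.7).
Solve a·Δx + b·Δy = Δh: det = (-165)·75 − (-25)·0 = -12375.
∂h/∂x = [(-0.7)·75 − (-1.7)·0] / -12375 = +0.004242
∂h/∂y = [(-165)·(-1.7) − (-25)·(-0.7)] / -12375 = -0.02125
|∇h| = √(0.004242² + -0.02125²) = 0.02167
Seepage velocity v = K·i/n = 1.1 × 0.02167 / 0.31 = 0.07689 m/day.
t = 500 / 0.07689 = 6503 days = 17.8 years.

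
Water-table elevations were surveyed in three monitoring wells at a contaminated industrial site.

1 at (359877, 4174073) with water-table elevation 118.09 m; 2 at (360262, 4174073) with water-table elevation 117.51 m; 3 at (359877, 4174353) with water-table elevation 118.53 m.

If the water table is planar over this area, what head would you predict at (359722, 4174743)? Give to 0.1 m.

119.4 m

∂h/∂x = (117.51 − 118.09) / (360262 − 359877) = -0.001506
∂h/∂y = (118.53 − 118.09) / (4174353 − 4174073) = +0.001571
h(359722, 4174743) = 118.09 + (-0.001506)·(-155) + (+0.001571)·(670) = 118.09 +0.234 +1.053 = 119.376 m.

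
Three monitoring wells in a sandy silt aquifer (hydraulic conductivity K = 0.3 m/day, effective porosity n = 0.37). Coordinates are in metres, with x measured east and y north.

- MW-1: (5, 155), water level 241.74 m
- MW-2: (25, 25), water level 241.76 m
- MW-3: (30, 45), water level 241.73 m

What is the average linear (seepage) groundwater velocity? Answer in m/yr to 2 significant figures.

1.0 m/yr

Taking MW-1 as reference: MW-2−MW-1 = (20, -130, +0.02); MW-3−MW-1 = (25, -110, -0.01).
Determinant of the coordinate differences = 20·(-110) − 25·(-130) = 1050.
∂h/∂x = [(+0.02)·(-110) − (-0.01)·(-130)] / 1050 = -0.003333
∂h/∂y = [20·(-0.01) − 25·(+0.02)] / 1050 = -0.0006667
|∇h| = √(-0.003333² + -0.0006667²) = 0.003399
Seepage velocity v = K·i/n = 0.3 × 0.003399 / 0.37 = 0.002756 m/day = 1.007 m/yr.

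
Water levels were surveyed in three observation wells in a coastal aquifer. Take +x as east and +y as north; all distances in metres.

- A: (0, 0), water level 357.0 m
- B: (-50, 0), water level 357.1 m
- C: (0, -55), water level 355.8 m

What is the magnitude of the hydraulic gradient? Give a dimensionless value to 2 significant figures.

∂h/∂x = (357.1 − 357.0) / (-50 − 0) = -0.002000
∂h/∂y = (355.8 − 357.0) / (-55 − 0) = +0.02182
|∇h| = √(-0.002000² + 0.02182²) = 0.02191

0.022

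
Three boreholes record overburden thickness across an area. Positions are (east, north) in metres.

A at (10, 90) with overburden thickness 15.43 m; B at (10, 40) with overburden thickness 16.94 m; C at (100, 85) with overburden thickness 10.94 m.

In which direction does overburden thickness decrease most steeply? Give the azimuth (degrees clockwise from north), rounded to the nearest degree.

Differences from A: to B (Δx, Δy, Δh) = (0, -50, +1.51); to C = (90, -5, -4.49).
Determinant of the coordinate differences = 0·(-5) − 90·(-50) = 4500.
∂d/∂x = [(+1.51)·(-5) − (-4.49)·(-50)] / 4500 = -0.05157
∂d/∂y = [0·(-4.49) − 90·(+1.51)] / 4500 = -0.03020
Steepest decrease is along −∇f: components (+0.05157 E, +0.03020 N).
Azimuth = atan2(+0.05157, +0.03020) = 59.6° ≈ 060°.

060°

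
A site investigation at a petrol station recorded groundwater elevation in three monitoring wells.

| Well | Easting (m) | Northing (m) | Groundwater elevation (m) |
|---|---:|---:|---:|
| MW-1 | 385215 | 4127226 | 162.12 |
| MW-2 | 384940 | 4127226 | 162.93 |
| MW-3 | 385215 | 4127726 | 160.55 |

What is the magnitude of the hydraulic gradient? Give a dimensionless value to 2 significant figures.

0.0043

∂h/∂x = (162.93 − 162.12) / (384940 − 385215) = -0.002945
∂h/∂y = (160.55 − 162.12) / (4127726 − 4127226) = -0.003140
|∇h| = √(-0.002945² + -0.003140²) = 0.004305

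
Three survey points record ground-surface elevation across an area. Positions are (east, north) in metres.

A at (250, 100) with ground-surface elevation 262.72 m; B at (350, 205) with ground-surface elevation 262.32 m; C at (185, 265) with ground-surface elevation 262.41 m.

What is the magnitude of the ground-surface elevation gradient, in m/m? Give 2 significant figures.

Three-point gradient (reference A): Δ to B = (100, 105, -0.40), Δ to C = (-65, 165, -0.31).
∂z/∂x = -0.001434, ∂z/∂y = -0.002444 (det = 23325).
|∇f| = √(-0.001434² + -0.002444²) = 0.002834 m/m

0.0028 m/m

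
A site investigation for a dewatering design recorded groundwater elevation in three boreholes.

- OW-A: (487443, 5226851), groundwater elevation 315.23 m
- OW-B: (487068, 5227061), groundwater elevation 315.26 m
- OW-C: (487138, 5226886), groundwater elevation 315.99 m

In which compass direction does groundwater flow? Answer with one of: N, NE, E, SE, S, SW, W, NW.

Three-point gradient (reference OW-A): Δ to OW-B = (-375, 210, +0.03), Δ to OW-C = (-305, 35, +0.76).
∂h/∂x = -0.003113, ∂h/∂y = -0.005417 (det = 50925).
Flow = −∇h = (+0.003113 east, +0.005417 north), which points northeast.

NE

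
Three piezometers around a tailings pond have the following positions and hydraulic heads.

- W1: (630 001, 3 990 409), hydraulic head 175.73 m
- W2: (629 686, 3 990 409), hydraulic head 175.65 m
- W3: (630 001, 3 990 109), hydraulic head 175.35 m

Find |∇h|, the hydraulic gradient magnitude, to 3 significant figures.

0.00129

∂h/∂x = (175.65 − 175.73) / (629686 − 630001) = +0.0002540
∂h/∂y = (175.35 − 175.73) / (3990109 − 3990409) = +0.001267
|∇h| = √(0.0002540² + 0.001267²) = 0.001292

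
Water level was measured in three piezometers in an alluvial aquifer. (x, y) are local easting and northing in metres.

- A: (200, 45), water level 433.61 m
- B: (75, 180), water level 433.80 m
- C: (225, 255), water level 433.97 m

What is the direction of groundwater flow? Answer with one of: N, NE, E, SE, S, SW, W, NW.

Taking A as reference: B−A = (-125, 135, +0.19); C−A = (25, 210, +0.36).
Determinant of the coordinate differences = (-125)·210 − 25·135 = -29625.
∂h/∂x = [(+0.19)·210 − (+0.36)·135] / -29625 = +0.0002937
∂h/∂y = [(-125)·(+0.36) − 25·(+0.19)] / -29625 = +0.001679
Flow = −∇h = (-0.0002937 east, -0.001679 north), which points south.

S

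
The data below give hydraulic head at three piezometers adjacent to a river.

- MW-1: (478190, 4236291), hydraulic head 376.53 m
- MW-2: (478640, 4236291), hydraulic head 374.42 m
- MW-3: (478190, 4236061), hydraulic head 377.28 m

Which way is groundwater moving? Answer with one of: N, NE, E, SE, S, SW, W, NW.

NE

∂h/∂x = (374.42 − 376.53) / (478640 − 478190) = -0.004689
∂h/∂y = (377.28 − 376.53) / (4236061 − 4236291) = -0.003261
Flow = −∇h = (+0.004689 east, +0.003261 north), which points northeast.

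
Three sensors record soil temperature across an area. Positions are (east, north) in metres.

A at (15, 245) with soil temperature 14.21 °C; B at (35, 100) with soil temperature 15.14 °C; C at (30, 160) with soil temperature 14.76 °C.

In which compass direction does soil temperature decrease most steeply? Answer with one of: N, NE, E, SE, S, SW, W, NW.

Taking A as reference: B−A = (20, -145, +0.93); C−A = (15, -85, +0.55).
Determinant of the coordinate differences = 20·(-85) − 15·(-145) = 475.
∂T/∂x = [(+0.93)·(-85) − (+0.55)·(-145)] / 475 = +0.001474
∂T/∂y = [20·(+0.55) − 15·(+0.93)] / 475 = -0.006211
Steepest decrease is along −∇f = (-0.001474 E, +0.006211 N) → north.

N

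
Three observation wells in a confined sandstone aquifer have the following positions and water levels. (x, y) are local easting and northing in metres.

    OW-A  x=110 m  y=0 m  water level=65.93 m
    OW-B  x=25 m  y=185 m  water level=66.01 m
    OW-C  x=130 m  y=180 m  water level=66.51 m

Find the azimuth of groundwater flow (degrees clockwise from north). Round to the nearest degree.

Taking OW-A as reference: OW-B−OW-A = (-85, 185, +0.08); OW-C−OW-A = (20, 180, +0.58).
Solve a·Δx + b·Δy = Δh: det = (-85)·180 − 20·185 = -19000.
∂h/∂x = [(+0.08)·180 − (+0.58)·185] / -19000 = +0.004889
∂h/∂y = [(-85)·(+0.58) − 20·(+0.08)] / -19000 = +0.002679
Flow direction (−∇h) has components (-0.004889 E, -0.002679 N).
Azimuth = atan2(E, N) = atan2(-0.004889, -0.002679) = 241.3° ≈ 241°.

241°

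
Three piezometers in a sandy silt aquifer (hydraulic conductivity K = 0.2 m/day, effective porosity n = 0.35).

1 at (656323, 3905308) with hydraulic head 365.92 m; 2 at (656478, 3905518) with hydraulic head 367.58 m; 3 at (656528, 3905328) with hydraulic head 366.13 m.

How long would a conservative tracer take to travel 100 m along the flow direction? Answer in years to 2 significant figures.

62 years

Taking 1 as reference: 2−1 = (155, 210, +1.66); 3−1 = (205, 20, +0.21).
Solve a·Δx + b·Δy = Δh: det = 155·20 − 205·210 = -39950.
∂h/∂x = [(+1.66)·20 − (+0.21)·210] / -39950 = +0.0002728
∂h/∂y = [155·(+0.21) − 205·(+1.66)] / -39950 = +0.007703
|∇h| = √(0.0002728² + 0.007703²) = 0.007708
Seepage velocity v = K·i/n = 0.2 × 0.007708 / 0.35 = 0.004405 m/day.
t = 100 / 0.004405 = 2.27e+04 days = 62.1 years.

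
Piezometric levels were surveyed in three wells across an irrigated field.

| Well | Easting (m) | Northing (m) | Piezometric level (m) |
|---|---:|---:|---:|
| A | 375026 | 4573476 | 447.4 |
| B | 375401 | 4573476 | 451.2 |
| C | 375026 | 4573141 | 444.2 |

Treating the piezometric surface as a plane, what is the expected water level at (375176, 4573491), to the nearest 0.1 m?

449.1 m

∂h/∂x = (451.2 − 447.4) / (375401 − 375026) = +0.01013
∂h/∂y = (444.2 − 447.4) / (4573141 − 4573476) = +0.009552
h(375176, 4573491) = 447.4 + (+0.01013)·(150) + (+0.009552)·(15) = 447.4 +1.520 +0.143 = 449.063 m.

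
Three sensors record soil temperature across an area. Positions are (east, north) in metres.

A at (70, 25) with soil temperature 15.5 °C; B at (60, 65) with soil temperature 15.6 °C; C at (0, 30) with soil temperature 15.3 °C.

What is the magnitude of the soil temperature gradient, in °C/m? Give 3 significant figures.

With T = a·x + b·y + c and A as origin, the differences give:
  (-10)·a + 40·b = +0.1
  (-70)·a + 5·b = -0.2
Eliminate b (×5 and ×40, subtract): 2750·a = 8.50 → a = ∂T/∂x = +0.003091
Back-substitute: b = ∂T/∂y = +0.003273.
|∇f| = √(0.003091² + 0.003273²) = 0.004502 °C/m

0.00450 °C/m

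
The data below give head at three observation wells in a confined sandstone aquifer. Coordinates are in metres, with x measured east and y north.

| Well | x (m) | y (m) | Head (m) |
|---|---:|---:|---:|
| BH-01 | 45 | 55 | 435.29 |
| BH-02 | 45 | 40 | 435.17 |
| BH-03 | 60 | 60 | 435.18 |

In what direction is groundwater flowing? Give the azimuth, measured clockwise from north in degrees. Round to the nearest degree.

With h = a·x + b·y + c and BH-01 as origin, the differences give:
  0·a + (-15)·b = -0.12
  15·a + 5·b = -0.11
Eliminate b (×5 and ×(-15), subtract): 225·a = -2.250 → a = ∂h/∂x = -0.01000
Back-substitute: b = ∂h/∂y = +0.008000.
Flow direction (−∇h) has components (+0.01000 E, -0.008000 N).
Azimuth = atan2(E, N) = atan2(+0.01000, -0.008000) = 128.7° ≈ 129°.

129°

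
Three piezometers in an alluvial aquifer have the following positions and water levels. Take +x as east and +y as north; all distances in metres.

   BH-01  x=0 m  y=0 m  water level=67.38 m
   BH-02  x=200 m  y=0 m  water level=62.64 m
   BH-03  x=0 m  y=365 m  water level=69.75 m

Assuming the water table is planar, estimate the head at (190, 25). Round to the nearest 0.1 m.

∂h/∂x = (62.64 − 67.38) / (200 − 0) = -0.02370
∂h/∂y = (69.75 − 67.38) / (365 − 0) = +0.006493
h(190, 25) = 67.38 + (-0.02370)·(190) + (+0.006493)·(25) = 67.38 -4.503 +0.162 = 63.039 m.

63.0 m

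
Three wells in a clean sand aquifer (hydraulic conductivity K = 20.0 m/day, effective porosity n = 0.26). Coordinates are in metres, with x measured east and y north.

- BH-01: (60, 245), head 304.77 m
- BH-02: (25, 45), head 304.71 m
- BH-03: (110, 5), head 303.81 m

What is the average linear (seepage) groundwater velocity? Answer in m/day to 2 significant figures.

Taking BH-01 as reference: BH-02−BH-01 = (-35, -200, -0.06); BH-03−BH-01 = (50, -240, -0.96).
Solve a·Δx + b·Δy = Δh: det = (-35)·(-240) − 50·(-200) = 18400.
∂h/∂x = [(-0.06)·(-240) − (-0.96)·(-200)] / 18400 = -0.009652
∂h/∂y = [(-35)·(-0.96) − 50·(-0.06)] / 18400 = +0.001989
|∇h| = √(-0.009652² + 0.001989²) = 0.009855
Seepage velocity v = K·i/n = 20.0 × 0.009855 / 0.26 = 0.7581 m/day.

0.76 m/day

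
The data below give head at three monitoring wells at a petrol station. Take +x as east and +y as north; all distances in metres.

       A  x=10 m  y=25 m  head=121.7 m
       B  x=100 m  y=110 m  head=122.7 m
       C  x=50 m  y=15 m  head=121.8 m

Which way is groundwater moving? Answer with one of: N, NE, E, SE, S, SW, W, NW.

Three-point gradient (reference A): Δ to B = (90, 85, +1.0), Δ to C = (40, -10, +0.1).
∂h/∂x = +0.004302, ∂h/∂y = +0.007209 (det = -4300).
Flow = −∇h = (-0.004302 east, -0.007209 north), which points southwest.

SW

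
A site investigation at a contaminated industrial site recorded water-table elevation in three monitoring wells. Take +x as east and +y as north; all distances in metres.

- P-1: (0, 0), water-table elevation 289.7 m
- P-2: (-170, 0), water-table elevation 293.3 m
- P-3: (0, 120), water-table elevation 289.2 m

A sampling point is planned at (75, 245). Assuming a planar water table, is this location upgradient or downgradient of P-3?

downgradient

∂h/∂x = (293.3 − 289.7) / (-170 − 0) = -0.02118
∂h/∂y = (289.2 − 289.7) / (120 − 0) = -0.004167
Head at (75, 245) = 289.7 + (-0.02118)·(75) + (-0.004167)·(245) = 287.09 m.
That is lower than the 289.2 m at P-3, so the point is downgradient.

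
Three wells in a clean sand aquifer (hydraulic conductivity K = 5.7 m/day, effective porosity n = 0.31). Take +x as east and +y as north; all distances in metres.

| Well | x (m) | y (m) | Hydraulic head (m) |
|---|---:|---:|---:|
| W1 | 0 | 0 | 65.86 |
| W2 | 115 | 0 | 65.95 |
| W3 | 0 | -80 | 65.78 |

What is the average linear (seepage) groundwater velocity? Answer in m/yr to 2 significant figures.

∂h/∂x = (65.95 − 65.86) / (115 − 0) = +0.0007826
∂h/∂y = (65.78 − 65.86) / (-80 − 0) = +0.0010000
|∇h| = √(0.0007826² + 0.0010000²) = 0.00127
Seepage velocity v = K·i/n = 5.7 × 0.00127 / 0.31 = 0.02335 m/day = 8.529 m/yr.

8.5 m/yr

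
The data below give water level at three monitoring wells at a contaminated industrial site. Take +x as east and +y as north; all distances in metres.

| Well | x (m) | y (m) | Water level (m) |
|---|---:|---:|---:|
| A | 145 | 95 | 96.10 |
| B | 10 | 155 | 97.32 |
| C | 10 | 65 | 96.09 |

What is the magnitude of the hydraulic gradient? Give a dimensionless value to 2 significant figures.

Taking A as reference: B−A = (-135, 60, +1.22); C−A = (-135, -30, -0.01).
Determinant of the coordinate differences = (-135)·(-30) − (-135)·60 = 12150.
∂h/∂x = [(+1.22)·(-30) − (-0.01)·60] / 12150 = -0.002963
∂h/∂y = [(-135)·(-0.01) − (-135)·(+1.22)] / 12150 = +0.01367
|∇h| = √(-0.002963² + 0.01367²) = 0.01399

0.014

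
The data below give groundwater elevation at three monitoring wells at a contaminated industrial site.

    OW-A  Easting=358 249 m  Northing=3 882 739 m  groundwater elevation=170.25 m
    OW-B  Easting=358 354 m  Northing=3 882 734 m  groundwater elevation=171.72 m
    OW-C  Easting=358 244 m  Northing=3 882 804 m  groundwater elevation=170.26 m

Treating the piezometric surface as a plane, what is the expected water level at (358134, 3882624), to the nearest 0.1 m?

168.5 m

Three-point gradient (reference OW-A): Δ to OW-B = (105, -5, +1.47), Δ to OW-C = (-5, 65, +0.01).
∂h/∂x = +0.01406, ∂h/∂y = +0.001235 (det = 6800).
h(358134, 3882624) = 170.25 + (+0.01406)·(-115) + (+0.001235)·(-115) = 170.25 -1.617 -0.142 = 168.491 m.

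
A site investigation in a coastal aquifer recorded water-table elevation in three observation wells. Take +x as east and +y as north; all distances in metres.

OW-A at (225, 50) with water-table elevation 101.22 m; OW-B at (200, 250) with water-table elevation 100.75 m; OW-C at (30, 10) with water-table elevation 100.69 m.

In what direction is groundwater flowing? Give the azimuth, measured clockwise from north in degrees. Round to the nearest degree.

302°

Taking OW-A as reference: OW-B−OW-A = (-25, 200, -0.47); OW-C−OW-A = (-195, -40, -0.53).
Solve a·Δx + b·Δy = Δh: det = (-25)·(-40) − (-195)·200 = 40000.
∂h/∂x = [(-0.47)·(-40) − (-0.53)·200] / 40000 = +0.003120
∂h/∂y = [(-25)·(-0.53) − (-195)·(-0.47)] / 40000 = -0.001960
Flow direction (−∇h) has components (-0.003120 E, +0.001960 N).
Azimuth = atan2(E, N) = atan2(-0.003120, +0.001960) = 302.1° ≈ 302°.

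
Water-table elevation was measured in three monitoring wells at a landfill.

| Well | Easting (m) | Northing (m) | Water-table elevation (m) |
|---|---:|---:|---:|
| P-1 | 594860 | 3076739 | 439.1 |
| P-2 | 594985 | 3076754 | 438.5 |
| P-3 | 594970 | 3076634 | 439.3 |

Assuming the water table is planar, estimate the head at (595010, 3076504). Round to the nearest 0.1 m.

Three-point gradient (reference P-1): Δ to P-2 = (125, 15, -0.6), Δ to P-3 = (110, -105, +0.2).
∂h/∂x = -0.004061, ∂h/∂y = -0.006159 (det = -14775).
h(595010, 3076504) = 439.1 + (-0.004061)·(150) + (-0.006159)·(-235) = 439.1 -0.609 +1.447 = 439.938 m.

439.9 m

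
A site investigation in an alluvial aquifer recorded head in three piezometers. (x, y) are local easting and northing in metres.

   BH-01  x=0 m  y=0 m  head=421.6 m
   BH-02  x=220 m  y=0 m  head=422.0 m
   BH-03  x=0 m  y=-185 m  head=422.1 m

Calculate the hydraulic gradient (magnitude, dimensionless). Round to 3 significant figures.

∂h/∂x = (422.0 − 421.6) / (220 − 0) = +0.001818
∂h/∂y = (422.1 − 421.6) / (-185 − 0) = -0.002703
|∇h| = √(0.001818² + -0.002703²) = 0.003258

0.00326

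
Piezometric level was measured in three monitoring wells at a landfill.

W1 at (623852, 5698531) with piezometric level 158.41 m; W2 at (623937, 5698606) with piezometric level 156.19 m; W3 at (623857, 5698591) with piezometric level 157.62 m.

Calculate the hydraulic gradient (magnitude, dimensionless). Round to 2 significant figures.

With h = a·x + b·y + c and W1 as origin, the differences give:
  85·a + 75·b = -2.22
  5·a + 60·b = -0.79
Eliminate b (×60 and ×75, subtract): 4725·a = -73.950 → a = ∂h/∂x = -0.01565
Back-substitute: b = ∂h/∂y = -0.01186.
|∇h| = √(-0.01565² + -0.01186²) = 0.01964

0.020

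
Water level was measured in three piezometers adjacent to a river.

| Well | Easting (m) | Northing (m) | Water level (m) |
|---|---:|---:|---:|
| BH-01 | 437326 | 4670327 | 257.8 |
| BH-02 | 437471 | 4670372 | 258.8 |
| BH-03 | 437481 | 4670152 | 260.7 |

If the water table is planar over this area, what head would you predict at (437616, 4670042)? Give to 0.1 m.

262.9 m

Differences from BH-01: to BH-02 (Δx, Δy, Δh) = (145, 45, +1.0); to BH-03 = (155, -175, +2.9).
Determinant of the coordinate differences = 145·(-175) − 155·45 = -32350.
∂h/∂x = [(+1.0)·(-175) − (+2.9)·45] / -32350 = +0.009444
∂h/∂y = [145·(+2.9) − 155·(+1.0)] / -32350 = -0.008207
h(437616, 4670042) = 257.8 + (+0.009444)·(290) + (-0.008207)·(-285) = 257.8 +2.739 +2.339 = 262.878 m.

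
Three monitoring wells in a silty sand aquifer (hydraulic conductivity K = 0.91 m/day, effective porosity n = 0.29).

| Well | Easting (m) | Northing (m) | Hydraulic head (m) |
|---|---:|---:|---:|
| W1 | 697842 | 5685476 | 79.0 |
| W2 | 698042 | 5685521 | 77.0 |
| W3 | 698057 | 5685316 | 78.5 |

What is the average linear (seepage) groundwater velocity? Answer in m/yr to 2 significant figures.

Differences from W1: to W2 (Δx, Δy, Δh) = (200, 45, -2.0); to W3 = (215, -160, -0.5).
Solve a·Δx + b·Δy = Δh: det = 200·(-160) − 215·45 = -41675.
∂h/∂x = [(-2.0)·(-160) − (-0.5)·45] / -41675 = -0.008218
∂h/∂y = [200·(-0.5) − 215·(-2.0)] / -41675 = -0.007918
|∇h| = √(-0.008218² + -0.007918²) = 0.01141
Seepage velocity v = K·i/n = 0.91 × 0.01141 / 0.29 = 0.0358 m/day = 13.08 m/yr.

13 m/yr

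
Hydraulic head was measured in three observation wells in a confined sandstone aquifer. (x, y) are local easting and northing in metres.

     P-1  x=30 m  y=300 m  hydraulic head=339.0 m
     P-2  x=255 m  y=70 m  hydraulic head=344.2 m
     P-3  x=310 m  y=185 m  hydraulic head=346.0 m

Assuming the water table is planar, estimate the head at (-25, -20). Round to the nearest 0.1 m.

336.6 m

Differences from P-1: to P-2 (Δx, Δy, Δh) = (225, -230, +5.2); to P-3 = (280, -115, +7.0).
Solve a·Δx + b·Δy = Δh: det = 225·(-115) − 280·(-230) = 38525.
∂h/∂x = [(+5.2)·(-115) − (+7.0)·(-230)] / 38525 = +0.02627
∂h/∂y = [225·(+7.0) − 280·(+5.2)] / 38525 = +0.003089
h(-25, -20) = 339.0 + (+0.02627)·(-55) + (+0.003089)·(-320) = 339.0 -1.445 -0.988 = 336.567 m.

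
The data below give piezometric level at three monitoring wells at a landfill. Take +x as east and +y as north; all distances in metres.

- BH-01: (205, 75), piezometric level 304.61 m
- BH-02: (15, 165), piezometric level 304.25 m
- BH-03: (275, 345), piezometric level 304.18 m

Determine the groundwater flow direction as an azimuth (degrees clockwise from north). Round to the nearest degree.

331°

Taking BH-01 as reference: BH-02−BH-01 = (-190, 90, -0.36); BH-03−BH-01 = (70, 270, -0.43).
Determinant of the coordinate differences = (-190)·270 − 70·90 = -57600.
∂h/∂x = [(-0.36)·270 − (-0.43)·90] / -57600 = +0.001016
∂h/∂y = [(-190)·(-0.43) − 70·(-0.36)] / -57600 = -0.001856
Flow direction (−∇h) has components (-0.001016 E, +0.001856 N).
Azimuth = atan2(E, N) = atan2(-0.001016, +0.001856) = 331.3° ≈ 331°.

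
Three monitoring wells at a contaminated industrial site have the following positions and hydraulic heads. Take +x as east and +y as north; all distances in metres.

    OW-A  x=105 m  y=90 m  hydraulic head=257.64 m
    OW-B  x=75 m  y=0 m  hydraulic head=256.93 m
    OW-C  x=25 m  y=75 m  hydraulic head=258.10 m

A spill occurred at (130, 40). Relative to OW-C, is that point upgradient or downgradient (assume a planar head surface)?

With h = a·x + b·y + c and OW-A as origin, the differences give:
  (-30)·a + (-90)·b = -0.71
  (-80)·a + (-15)·b = +0.46
Eliminate b (×(-15) and ×(-90), subtract): -6750·a = 52.050 → a = ∂h/∂x = -0.007711
Back-substitute: b = ∂h/∂y = +0.01046.
Head at (130, 40) = 257.64 + (-0.007711)·(25) + (+0.01046)·(-50) = 256.92 m.
That is lower than the 258.10 m at OW-C, so the point is downgradient.

downgradient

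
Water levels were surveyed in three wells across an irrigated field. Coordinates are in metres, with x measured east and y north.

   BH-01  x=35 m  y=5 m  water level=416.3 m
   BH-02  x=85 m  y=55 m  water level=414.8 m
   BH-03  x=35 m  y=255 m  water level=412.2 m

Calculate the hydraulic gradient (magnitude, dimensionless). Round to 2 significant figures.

0.021

Taking BH-01 as reference: BH-02−BH-01 = (50, 50, -1.5); BH-03−BH-01 = (0, 250, -4.1).
Solve a·Δx + b·Δy = Δh: det = 50·250 − 0·50 = 12500.
∂h/∂x = [(-1.5)·250 − (-4.1)·50] / 12500 = -0.01360
∂h/∂y = [50·(-4.1) − 0·(-1.5)] / 12500 = -0.01640
|∇h| = √(-0.01360² + -0.01640²) = 0.02131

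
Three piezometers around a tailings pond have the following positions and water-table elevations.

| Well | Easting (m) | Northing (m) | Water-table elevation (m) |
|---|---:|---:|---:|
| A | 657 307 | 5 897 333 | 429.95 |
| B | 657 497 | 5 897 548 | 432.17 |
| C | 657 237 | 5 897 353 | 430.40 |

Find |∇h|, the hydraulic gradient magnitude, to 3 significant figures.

With h = a·x + b·y + c and A as origin, the differences give:
  190·a + 215·b = +2.22
  (-70)·a + 20·b = +0.45
Eliminate b (×20 and ×215, subtract): 18850·a = -52.350 → a = ∂h/∂x = -0.002777
Back-substitute: b = ∂h/∂y = +0.01278.
|∇h| = √(-0.002777² + 0.01278²) = 0.01308

0.0131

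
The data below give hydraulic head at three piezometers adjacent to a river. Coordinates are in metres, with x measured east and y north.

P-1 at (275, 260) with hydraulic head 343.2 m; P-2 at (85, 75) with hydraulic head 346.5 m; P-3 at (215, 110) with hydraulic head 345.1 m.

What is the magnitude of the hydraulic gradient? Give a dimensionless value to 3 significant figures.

0.0125

Three-point gradient (reference P-1): Δ to P-2 = (-190, -185, +3.3), Δ to P-3 = (-60, -150, +1.9).
∂h/∂x = -0.008247, ∂h/∂y = -0.009368 (det = 17400).
|∇h| = √(-0.008247² + -0.009368²) = 0.01248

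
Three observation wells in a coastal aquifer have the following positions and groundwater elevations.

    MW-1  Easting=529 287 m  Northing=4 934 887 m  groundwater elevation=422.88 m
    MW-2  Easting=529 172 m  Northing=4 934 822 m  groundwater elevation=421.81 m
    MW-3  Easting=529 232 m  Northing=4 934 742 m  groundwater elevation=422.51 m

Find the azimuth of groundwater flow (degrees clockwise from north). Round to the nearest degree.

Taking MW-1 as reference: MW-2−MW-1 = (-115, -65, -1.07); MW-3−MW-1 = (-55, -145, -0.37).
Solve a·Δx + b·Δy = Δh: det = (-115)·(-145) − (-55)·(-65) = 13100.
∂h/∂x = [(-1.07)·(-145) − (-0.37)·(-65)] / 13100 = +0.01001
∂h/∂y = [(-115)·(-0.37) − (-55)·(-1.07)] / 13100 = -0.001244
Flow direction (−∇h) has components (-0.01001 E, +0.001244 N).
Azimuth = atan2(E, N) = atan2(-0.01001, +0.001244) = 277.1° ≈ 277°.

277°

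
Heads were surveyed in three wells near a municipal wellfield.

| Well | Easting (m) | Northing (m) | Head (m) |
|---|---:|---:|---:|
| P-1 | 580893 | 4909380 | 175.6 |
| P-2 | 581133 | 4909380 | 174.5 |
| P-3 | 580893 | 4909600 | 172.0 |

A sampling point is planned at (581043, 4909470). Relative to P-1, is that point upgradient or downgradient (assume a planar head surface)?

downgradient

∂h/∂x = (174.5 − 175.6) / (581133 − 580893) = -0.004583
∂h/∂y = (172.0 − 175.6) / (4909600 − 4909380) = -0.01636
Head at (581043, 4909470) = 175.6 + (-0.004583)·(150) + (-0.01636)·(90) = 173.44 m.
That is lower than the 175.6 m at P-1, so the point is downgradient.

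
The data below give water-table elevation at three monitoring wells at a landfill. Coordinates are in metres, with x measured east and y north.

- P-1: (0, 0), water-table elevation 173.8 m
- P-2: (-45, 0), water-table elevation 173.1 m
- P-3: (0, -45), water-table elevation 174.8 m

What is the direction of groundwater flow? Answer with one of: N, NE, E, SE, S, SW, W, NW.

NW

∂h/∂x = (173.1 − 173.8) / (-45 − 0) = +0.01556
∂h/∂y = (174.8 − 173.8) / (-45 − 0) = -0.02222
Flow = −∇h = (-0.01556 east, +0.02222 north), which points northwest.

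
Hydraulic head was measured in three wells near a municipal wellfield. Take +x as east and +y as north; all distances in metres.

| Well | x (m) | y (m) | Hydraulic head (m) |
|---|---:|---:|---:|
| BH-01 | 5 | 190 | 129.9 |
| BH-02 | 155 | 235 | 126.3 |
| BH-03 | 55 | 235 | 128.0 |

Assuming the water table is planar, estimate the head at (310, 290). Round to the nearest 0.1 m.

Taking BH-01 as reference: BH-02−BH-01 = (150, 45, -3.6); BH-03−BH-01 = (50, 45, -1.9).
Determinant of the coordinate differences = 150·45 − 50·45 = 4500.
∂h/∂x = [(-3.6)·45 − (-1.9)·45] / 4500 = -0.01700
∂h/∂y = [150·(-1.9) − 50·(-3.6)] / 4500 = -0.02333
h(310, 290) = 129.9 + (-0.01700)·(305) + (-0.02333)·(100) = 129.9 -5.185 -2.333 = 122.382 m.

122.4 m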